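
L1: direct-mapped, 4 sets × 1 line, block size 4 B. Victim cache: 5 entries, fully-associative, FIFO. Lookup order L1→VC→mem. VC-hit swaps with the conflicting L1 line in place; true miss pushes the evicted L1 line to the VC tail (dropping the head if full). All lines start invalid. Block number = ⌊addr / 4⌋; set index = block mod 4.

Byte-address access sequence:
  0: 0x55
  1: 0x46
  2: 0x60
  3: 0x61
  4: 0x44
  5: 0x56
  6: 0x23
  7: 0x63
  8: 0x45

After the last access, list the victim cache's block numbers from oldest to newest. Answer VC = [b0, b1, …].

  [0] addr=0x55 blk=21 s=1: MISS | VC []
  [1] addr=0x46 blk=17 s=1: MISS | VC [21]
  [2] addr=0x60 blk=24 s=0: MISS | VC [21]
  [3] addr=0x61 blk=24 s=0: L1-HIT | VC [21]
  [4] addr=0x44 blk=17 s=1: L1-HIT | VC [21]
  [5] addr=0x56 blk=21 s=1: VC-HIT | VC [17]
  [6] addr=0x23 blk=8 s=0: MISS | VC [17, 24]
  [7] addr=0x63 blk=24 s=0: VC-HIT | VC [17, 8]
  [8] addr=0x45 blk=17 s=1: VC-HIT | VC [21, 8]

VC = [21, 8]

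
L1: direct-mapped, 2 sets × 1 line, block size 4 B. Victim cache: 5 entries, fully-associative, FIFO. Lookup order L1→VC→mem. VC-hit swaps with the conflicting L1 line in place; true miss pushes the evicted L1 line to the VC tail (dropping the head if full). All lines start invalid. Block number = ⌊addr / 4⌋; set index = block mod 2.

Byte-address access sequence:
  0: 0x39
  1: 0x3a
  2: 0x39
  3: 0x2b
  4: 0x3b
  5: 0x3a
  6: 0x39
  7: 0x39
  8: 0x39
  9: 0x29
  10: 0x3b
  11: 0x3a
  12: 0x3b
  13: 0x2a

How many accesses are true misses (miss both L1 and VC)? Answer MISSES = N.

#0 0x39→b14/s0 MISS; vc=[]
#1 0x3a→b14/s0 L1-HIT; vc=[]
#2 0x39→b14/s0 L1-HIT; vc=[]
#3 0x2b→b10/s0 MISS; vc=[14]
#4 0x3b→b14/s0 VC-HIT; vc=[10]
#5 0x3a→b14/s0 L1-HIT; vc=[10]
#6 0x39→b14/s0 L1-HIT; vc=[10]
#7 0x39→b14/s0 L1-HIT; vc=[10]
#8 0x39→b14/s0 L1-HIT; vc=[10]
#9 0x29→b10/s0 VC-HIT; vc=[14]
#10 0x3b→b14/s0 VC-HIT; vc=[10]
#11 0x3a→b14/s0 L1-HIT; vc=[10]
#12 0x3b→b14/s0 L1-HIT; vc=[10]
#13 0x2a→b10/s0 VC-HIT; vc=[14]

MISSES = 2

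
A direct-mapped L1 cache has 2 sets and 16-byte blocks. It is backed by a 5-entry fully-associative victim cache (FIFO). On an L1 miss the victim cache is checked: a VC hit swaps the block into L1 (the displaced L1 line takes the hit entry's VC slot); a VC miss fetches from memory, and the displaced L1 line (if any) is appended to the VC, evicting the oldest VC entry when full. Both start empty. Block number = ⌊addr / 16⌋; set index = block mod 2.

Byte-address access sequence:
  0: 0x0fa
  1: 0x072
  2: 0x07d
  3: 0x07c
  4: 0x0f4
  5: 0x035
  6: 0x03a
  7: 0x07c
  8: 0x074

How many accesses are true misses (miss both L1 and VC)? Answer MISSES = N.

MISSES = 3

0: 0xfa (blk 15, set 1) → MISS  vc=[]
1: 0x72 (blk 7, set 1) → MISS  vc=[15]
2: 0x7d (blk 7, set 1) → L1-HIT  vc=[15]
3: 0x7c (blk 7, set 1) → L1-HIT  vc=[15]
4: 0xf4 (blk 15, set 1) → VC-HIT  vc=[7]
5: 0x35 (blk 3, set 1) → MISS  vc=[7, 15]
6: 0x3a (blk 3, set 1) → L1-HIT  vc=[7, 15]
7: 0x7c (blk 7, set 1) → VC-HIT  vc=[3, 15]
8: 0x74 (blk 7, set 1) → L1-HIT  vc=[3, 15]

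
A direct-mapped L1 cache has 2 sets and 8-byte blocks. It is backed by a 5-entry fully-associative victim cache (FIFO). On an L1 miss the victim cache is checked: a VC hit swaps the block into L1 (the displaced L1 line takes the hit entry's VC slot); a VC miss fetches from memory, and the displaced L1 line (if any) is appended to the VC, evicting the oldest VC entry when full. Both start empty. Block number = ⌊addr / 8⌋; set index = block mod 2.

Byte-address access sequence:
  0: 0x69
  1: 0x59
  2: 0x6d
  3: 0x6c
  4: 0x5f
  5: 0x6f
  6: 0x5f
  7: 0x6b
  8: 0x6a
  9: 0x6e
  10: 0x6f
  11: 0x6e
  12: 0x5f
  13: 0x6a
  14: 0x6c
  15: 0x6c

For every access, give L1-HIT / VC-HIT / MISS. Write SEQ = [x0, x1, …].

SEQ = [MISS, MISS, VC-HIT, L1-HIT, VC-HIT, VC-HIT, VC-HIT, VC-HIT, L1-HIT, L1-HIT, L1-HIT, L1-HIT, VC-HIT, VC-HIT, L1-HIT, L1-HIT]

0: 0x69 (blk 13, set 1) → MISS  vc=[]
1: 0x59 (blk 11, set 1) → MISS  vc=[13]
2: 0x6d (blk 13, set 1) → VC-HIT  vc=[11]
3: 0x6c (blk 13, set 1) → L1-HIT  vc=[11]
4: 0x5f (blk 11, set 1) → VC-HIT  vc=[13]
5: 0x6f (blk 13, set 1) → VC-HIT  vc=[11]
6: 0x5f (blk 11, set 1) → VC-HIT  vc=[13]
7: 0x6b (blk 13, set 1) → VC-HIT  vc=[11]
8: 0x6a (blk 13, set 1) → L1-HIT  vc=[11]
9: 0x6e (blk 13, set 1) → L1-HIT  vc=[11]
10: 0x6f (blk 13, set 1) → L1-HIT  vc=[11]
11: 0x6e (blk 13, set 1) → L1-HIT  vc=[11]
12: 0x5f (blk 11, set 1) → VC-HIT  vc=[13]
13: 0x6a (blk 13, set 1) → VC-HIT  vc=[11]
14: 0x6c (blk 13, set 1) → L1-HIT  vc=[11]
15: 0x6c (blk 13, set 1) → L1-HIT  vc=[11]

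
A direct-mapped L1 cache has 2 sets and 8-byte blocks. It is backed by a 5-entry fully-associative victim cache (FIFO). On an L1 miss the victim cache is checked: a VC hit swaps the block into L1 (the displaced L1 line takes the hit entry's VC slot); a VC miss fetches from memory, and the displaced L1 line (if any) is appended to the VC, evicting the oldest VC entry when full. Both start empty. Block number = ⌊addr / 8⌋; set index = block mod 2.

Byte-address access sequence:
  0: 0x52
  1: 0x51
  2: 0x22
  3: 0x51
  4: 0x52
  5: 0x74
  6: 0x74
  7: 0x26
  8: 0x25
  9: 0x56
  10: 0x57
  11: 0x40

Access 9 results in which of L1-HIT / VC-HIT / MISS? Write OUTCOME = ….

  [0] addr=0x52 blk=10 s=0: MISS | VC []
  [1] addr=0x51 blk=10 s=0: L1-HIT | VC []
  [2] addr=0x22 blk=4 s=0: MISS | VC [10]
  [3] addr=0x51 blk=10 s=0: VC-HIT | VC [4]
  [4] addr=0x52 blk=10 s=0: L1-HIT | VC [4]
  [5] addr=0x74 blk=14 s=0: MISS | VC [4, 10]
  [6] addr=0x74 blk=14 s=0: L1-HIT | VC [4, 10]
  [7] addr=0x26 blk=4 s=0: VC-HIT | VC [14, 10]
  [8] addr=0x25 blk=4 s=0: L1-HIT | VC [14, 10]
  [9] addr=0x56 blk=10 s=0: VC-HIT | VC [14, 4]
  [10] addr=0x57 blk=10 s=0: L1-HIT | VC [14, 4]
  [11] addr=0x40 blk=8 s=0: MISS | VC [14, 4, 10]

OUTCOME = VC-HIT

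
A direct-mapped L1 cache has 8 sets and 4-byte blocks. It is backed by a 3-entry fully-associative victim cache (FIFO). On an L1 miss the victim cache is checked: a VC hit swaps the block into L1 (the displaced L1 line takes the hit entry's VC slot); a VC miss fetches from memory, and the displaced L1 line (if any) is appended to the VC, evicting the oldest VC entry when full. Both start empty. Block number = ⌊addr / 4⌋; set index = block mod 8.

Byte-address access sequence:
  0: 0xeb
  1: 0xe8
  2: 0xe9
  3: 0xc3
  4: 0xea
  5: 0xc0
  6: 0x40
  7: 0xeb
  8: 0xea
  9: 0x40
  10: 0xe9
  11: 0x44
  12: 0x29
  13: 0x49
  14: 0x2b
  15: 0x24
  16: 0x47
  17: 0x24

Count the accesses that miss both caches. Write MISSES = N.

MISSES = 7

  [0] addr=0xeb blk=58 s=2: MISS | VC []
  [1] addr=0xe8 blk=58 s=2: L1-HIT | VC []
  [2] addr=0xe9 blk=58 s=2: L1-HIT | VC []
  [3] addr=0xc3 blk=48 s=0: MISS | VC []
  [4] addr=0xea blk=58 s=2: L1-HIT | VC []
  [5] addr=0xc0 blk=48 s=0: L1-HIT | VC []
  [6] addr=0x40 blk=16 s=0: MISS | VC [48]
  [7] addr=0xeb blk=58 s=2: L1-HIT | VC [48]
  [8] addr=0xea blk=58 s=2: L1-HIT | VC [48]
  [9] addr=0x40 blk=16 s=0: L1-HIT | VC [48]
  [10] addr=0xe9 blk=58 s=2: L1-HIT | VC [48]
  [11] addr=0x44 blk=17 s=1: MISS | VC [48]
  [12] addr=0x29 blk=10 s=2: MISS | VC [48, 58]
  [13] addr=0x49 blk=18 s=2: MISS | VC [48, 58, 10]
  [14] addr=0x2b blk=10 s=2: VC-HIT | VC [48, 58, 18]
  [15] addr=0x24 blk=9 s=1: MISS | VC [58, 18, 17]
  [16] addr=0x47 blk=17 s=1: VC-HIT | VC [58, 18, 9]
  [17] addr=0x24 blk=9 s=1: VC-HIT | VC [58, 18, 17]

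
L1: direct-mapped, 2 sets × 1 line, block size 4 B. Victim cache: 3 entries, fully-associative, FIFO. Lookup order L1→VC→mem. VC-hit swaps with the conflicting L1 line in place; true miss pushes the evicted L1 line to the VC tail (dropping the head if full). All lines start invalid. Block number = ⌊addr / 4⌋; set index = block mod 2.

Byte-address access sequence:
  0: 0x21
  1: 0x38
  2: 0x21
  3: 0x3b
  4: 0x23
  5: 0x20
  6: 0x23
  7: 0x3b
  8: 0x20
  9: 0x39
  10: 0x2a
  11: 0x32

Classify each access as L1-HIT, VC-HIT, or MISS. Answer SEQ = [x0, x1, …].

SEQ = [MISS, MISS, VC-HIT, VC-HIT, VC-HIT, L1-HIT, L1-HIT, VC-HIT, VC-HIT, VC-HIT, MISS, MISS]

#0 0x21→b8/s0 MISS; vc=[]
#1 0x38→b14/s0 MISS; vc=[8]
#2 0x21→b8/s0 VC-HIT; vc=[14]
#3 0x3b→b14/s0 VC-HIT; vc=[8]
#4 0x23→b8/s0 VC-HIT; vc=[14]
#5 0x20→b8/s0 L1-HIT; vc=[14]
#6 0x23→b8/s0 L1-HIT; vc=[14]
#7 0x3b→b14/s0 VC-HIT; vc=[8]
#8 0x20→b8/s0 VC-HIT; vc=[14]
#9 0x39→b14/s0 VC-HIT; vc=[8]
#10 0x2a→b10/s0 MISS; vc=[8,14]
#11 0x32→b12/s0 MISS; vc=[8,14,10]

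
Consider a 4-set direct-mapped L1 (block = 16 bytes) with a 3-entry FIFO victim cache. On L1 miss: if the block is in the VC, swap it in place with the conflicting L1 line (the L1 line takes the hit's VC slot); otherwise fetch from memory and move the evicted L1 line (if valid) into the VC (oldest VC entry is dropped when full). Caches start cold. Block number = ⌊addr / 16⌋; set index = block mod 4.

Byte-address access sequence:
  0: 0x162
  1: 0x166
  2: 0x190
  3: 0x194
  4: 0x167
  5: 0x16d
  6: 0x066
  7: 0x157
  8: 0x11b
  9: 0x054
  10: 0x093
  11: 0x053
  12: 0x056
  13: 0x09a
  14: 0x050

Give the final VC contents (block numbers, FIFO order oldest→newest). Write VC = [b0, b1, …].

VC = [21, 17, 9]

#0 0x162→b22/s2 MISS; vc=[]
#1 0x166→b22/s2 L1-HIT; vc=[]
#2 0x190→b25/s1 MISS; vc=[]
#3 0x194→b25/s1 L1-HIT; vc=[]
#4 0x167→b22/s2 L1-HIT; vc=[]
#5 0x16d→b22/s2 L1-HIT; vc=[]
#6 0x66→b6/s2 MISS; vc=[22]
#7 0x157→b21/s1 MISS; vc=[22,25]
#8 0x11b→b17/s1 MISS; vc=[22,25,21]
#9 0x54→b5/s1 MISS; vc=[25,21,17]
#10 0x93→b9/s1 MISS; vc=[21,17,5]
#11 0x53→b5/s1 VC-HIT; vc=[21,17,9]
#12 0x56→b5/s1 L1-HIT; vc=[21,17,9]
#13 0x9a→b9/s1 VC-HIT; vc=[21,17,5]
#14 0x50→b5/s1 VC-HIT; vc=[21,17,9]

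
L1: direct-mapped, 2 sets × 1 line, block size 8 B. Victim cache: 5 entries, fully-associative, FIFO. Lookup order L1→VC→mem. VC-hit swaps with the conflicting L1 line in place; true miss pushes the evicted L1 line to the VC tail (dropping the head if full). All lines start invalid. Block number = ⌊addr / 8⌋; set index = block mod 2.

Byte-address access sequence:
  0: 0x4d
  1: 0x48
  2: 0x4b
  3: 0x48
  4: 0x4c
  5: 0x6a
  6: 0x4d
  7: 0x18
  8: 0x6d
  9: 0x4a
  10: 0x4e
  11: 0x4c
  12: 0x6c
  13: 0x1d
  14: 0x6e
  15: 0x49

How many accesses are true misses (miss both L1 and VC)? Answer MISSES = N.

0: 0x4d (blk 9, set 1) → MISS  vc=[]
1: 0x48 (blk 9, set 1) → L1-HIT  vc=[]
2: 0x4b (blk 9, set 1) → L1-HIT  vc=[]
3: 0x48 (blk 9, set 1) → L1-HIT  vc=[]
4: 0x4c (blk 9, set 1) → L1-HIT  vc=[]
5: 0x6a (blk 13, set 1) → MISS  vc=[9]
6: 0x4d (blk 9, set 1) → VC-HIT  vc=[13]
7: 0x18 (blk 3, set 1) → MISS  vc=[13, 9]
8: 0x6d (blk 13, set 1) → VC-HIT  vc=[3, 9]
9: 0x4a (blk 9, set 1) → VC-HIT  vc=[3, 13]
10: 0x4e (blk 9, set 1) → L1-HIT  vc=[3, 13]
11: 0x4c (blk 9, set 1) → L1-HIT  vc=[3, 13]
12: 0x6c (blk 13, set 1) → VC-HIT  vc=[3, 9]
13: 0x1d (blk 3, set 1) → VC-HIT  vc=[13, 9]
14: 0x6e (blk 13, set 1) → VC-HIT  vc=[3, 9]
15: 0x49 (blk 9, set 1) → VC-HIT  vc=[3, 13]

MISSES = 3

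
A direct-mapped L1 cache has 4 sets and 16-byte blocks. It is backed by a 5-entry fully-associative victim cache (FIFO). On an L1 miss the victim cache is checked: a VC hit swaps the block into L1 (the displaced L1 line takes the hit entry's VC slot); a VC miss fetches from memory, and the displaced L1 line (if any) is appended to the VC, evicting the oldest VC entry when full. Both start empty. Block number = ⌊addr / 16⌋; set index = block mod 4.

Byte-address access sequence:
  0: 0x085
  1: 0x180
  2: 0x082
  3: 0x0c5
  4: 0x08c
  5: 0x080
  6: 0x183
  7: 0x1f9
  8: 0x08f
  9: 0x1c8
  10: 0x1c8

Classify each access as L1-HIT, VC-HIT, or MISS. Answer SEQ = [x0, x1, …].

0: 0x85 (blk 8, set 0) → MISS  vc=[]
1: 0x180 (blk 24, set 0) → MISS  vc=[8]
2: 0x82 (blk 8, set 0) → VC-HIT  vc=[24]
3: 0xc5 (blk 12, set 0) → MISS  vc=[24, 8]
4: 0x8c (blk 8, set 0) → VC-HIT  vc=[24, 12]
5: 0x80 (blk 8, set 0) → L1-HIT  vc=[24, 12]
6: 0x183 (blk 24, set 0) → VC-HIT  vc=[8, 12]
7: 0x1f9 (blk 31, set 3) → MISS  vc=[8, 12]
8: 0x8f (blk 8, set 0) → VC-HIT  vc=[24, 12]
9: 0x1c8 (blk 28, set 0) → MISS  vc=[24, 12, 8]
10: 0x1c8 (blk 28, set 0) → L1-HIT  vc=[24, 12, 8]

SEQ = [MISS, MISS, VC-HIT, MISS, VC-HIT, L1-HIT, VC-HIT, MISS, VC-HIT, MISS, L1-HIT]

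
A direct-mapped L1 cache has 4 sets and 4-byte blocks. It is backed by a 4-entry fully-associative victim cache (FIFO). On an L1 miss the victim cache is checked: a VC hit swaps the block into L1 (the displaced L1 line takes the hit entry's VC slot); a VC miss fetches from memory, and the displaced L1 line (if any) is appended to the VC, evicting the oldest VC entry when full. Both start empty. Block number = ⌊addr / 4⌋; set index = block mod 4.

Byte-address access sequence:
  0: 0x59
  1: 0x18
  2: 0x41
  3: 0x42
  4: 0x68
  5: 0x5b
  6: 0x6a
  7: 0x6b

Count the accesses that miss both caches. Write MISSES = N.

MISSES = 4

  [0] addr=0x59 blk=22 s=2: MISS | VC []
  [1] addr=0x18 blk=6 s=2: MISS | VC [22]
  [2] addr=0x41 blk=16 s=0: MISS | VC [22]
  [3] addr=0x42 blk=16 s=0: L1-HIT | VC [22]
  [4] addr=0x68 blk=26 s=2: MISS | VC [22, 6]
  [5] addr=0x5b blk=22 s=2: VC-HIT | VC [26, 6]
  [6] addr=0x6a blk=26 s=2: VC-HIT | VC [22, 6]
  [7] addr=0x6b blk=26 s=2: L1-HIT | VC [22, 6]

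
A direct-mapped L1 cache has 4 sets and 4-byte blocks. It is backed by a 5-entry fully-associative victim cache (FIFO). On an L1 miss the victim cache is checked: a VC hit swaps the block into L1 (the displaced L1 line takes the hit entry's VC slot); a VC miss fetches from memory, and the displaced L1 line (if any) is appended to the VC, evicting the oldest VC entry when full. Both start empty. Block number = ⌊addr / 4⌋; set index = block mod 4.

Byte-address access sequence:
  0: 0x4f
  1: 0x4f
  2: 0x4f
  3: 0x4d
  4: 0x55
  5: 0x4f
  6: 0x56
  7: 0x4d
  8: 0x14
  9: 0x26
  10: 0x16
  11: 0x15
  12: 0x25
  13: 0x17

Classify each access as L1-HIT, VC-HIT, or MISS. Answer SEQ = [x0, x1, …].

0: 0x4f (blk 19, set 3) → MISS  vc=[]
1: 0x4f (blk 19, set 3) → L1-HIT  vc=[]
2: 0x4f (blk 19, set 3) → L1-HIT  vc=[]
3: 0x4d (blk 19, set 3) → L1-HIT  vc=[]
4: 0x55 (blk 21, set 1) → MISS  vc=[]
5: 0x4f (blk 19, set 3) → L1-HIT  vc=[]
6: 0x56 (blk 21, set 1) → L1-HIT  vc=[]
7: 0x4d (blk 19, set 3) → L1-HIT  vc=[]
8: 0x14 (blk 5, set 1) → MISS  vc=[21]
9: 0x26 (blk 9, set 1) → MISS  vc=[21, 5]
10: 0x16 (blk 5, set 1) → VC-HIT  vc=[21, 9]
11: 0x15 (blk 5, set 1) → L1-HIT  vc=[21, 9]
12: 0x25 (blk 9, set 1) → VC-HIT  vc=[21, 5]
13: 0x17 (blk 5, set 1) → VC-HIT  vc=[21, 9]

SEQ = [MISS, L1-HIT, L1-HIT, L1-HIT, MISS, L1-HIT, L1-HIT, L1-HIT, MISS, MISS, VC-HIT, L1-HIT, VC-HIT, VC-HIT]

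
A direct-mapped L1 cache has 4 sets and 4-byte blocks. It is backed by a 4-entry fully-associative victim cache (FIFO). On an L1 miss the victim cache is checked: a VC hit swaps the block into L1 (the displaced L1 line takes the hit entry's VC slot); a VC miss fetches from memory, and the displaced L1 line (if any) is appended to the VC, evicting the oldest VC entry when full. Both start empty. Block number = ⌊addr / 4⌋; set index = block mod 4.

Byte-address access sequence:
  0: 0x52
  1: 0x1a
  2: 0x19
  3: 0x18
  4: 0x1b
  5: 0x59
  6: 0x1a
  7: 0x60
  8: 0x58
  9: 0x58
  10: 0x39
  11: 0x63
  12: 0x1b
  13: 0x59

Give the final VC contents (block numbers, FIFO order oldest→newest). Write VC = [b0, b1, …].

VC = [14, 20, 6]

  [0] addr=0x52 blk=20 s=0: MISS | VC []
  [1] addr=0x1a blk=6 s=2: MISS | VC []
  [2] addr=0x19 blk=6 s=2: L1-HIT | VC []
  [3] addr=0x18 blk=6 s=2: L1-HIT | VC []
  [4] addr=0x1b blk=6 s=2: L1-HIT | VC []
  [5] addr=0x59 blk=22 s=2: MISS | VC [6]
  [6] addr=0x1a blk=6 s=2: VC-HIT | VC [22]
  [7] addr=0x60 blk=24 s=0: MISS | VC [22, 20]
  [8] addr=0x58 blk=22 s=2: VC-HIT | VC [6, 20]
  [9] addr=0x58 blk=22 s=2: L1-HIT | VC [6, 20]
  [10] addr=0x39 blk=14 s=2: MISS | VC [6, 20, 22]
  [11] addr=0x63 blk=24 s=0: L1-HIT | VC [6, 20, 22]
  [12] addr=0x1b blk=6 s=2: VC-HIT | VC [14, 20, 22]
  [13] addr=0x59 blk=22 s=2: VC-HIT | VC [14, 20, 6]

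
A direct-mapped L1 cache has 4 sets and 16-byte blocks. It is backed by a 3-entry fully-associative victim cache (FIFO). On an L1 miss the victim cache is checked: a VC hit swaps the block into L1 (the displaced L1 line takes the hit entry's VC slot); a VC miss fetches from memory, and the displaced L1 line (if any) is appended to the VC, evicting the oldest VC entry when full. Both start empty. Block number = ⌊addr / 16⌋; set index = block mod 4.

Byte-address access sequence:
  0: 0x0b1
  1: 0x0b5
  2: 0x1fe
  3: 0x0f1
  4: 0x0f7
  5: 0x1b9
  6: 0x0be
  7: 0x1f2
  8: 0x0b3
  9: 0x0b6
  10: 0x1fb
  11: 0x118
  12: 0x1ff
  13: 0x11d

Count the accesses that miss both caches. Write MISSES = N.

#0 0xb1→b11/s3 MISS; vc=[]
#1 0xb5→b11/s3 L1-HIT; vc=[]
#2 0x1fe→b31/s3 MISS; vc=[11]
#3 0xf1→b15/s3 MISS; vc=[11,31]
#4 0xf7→b15/s3 L1-HIT; vc=[11,31]
#5 0x1b9→b27/s3 MISS; vc=[11,31,15]
#6 0xbe→b11/s3 VC-HIT; vc=[27,31,15]
#7 0x1f2→b31/s3 VC-HIT; vc=[27,11,15]
#8 0xb3→b11/s3 VC-HIT; vc=[27,31,15]
#9 0xb6→b11/s3 L1-HIT; vc=[27,31,15]
#10 0x1fb→b31/s3 VC-HIT; vc=[27,11,15]
#11 0x118→b17/s1 MISS; vc=[27,11,15]
#12 0x1ff→b31/s3 L1-HIT; vc=[27,11,15]
#13 0x11d→b17/s1 L1-HIT; vc=[27,11,15]

MISSES = 5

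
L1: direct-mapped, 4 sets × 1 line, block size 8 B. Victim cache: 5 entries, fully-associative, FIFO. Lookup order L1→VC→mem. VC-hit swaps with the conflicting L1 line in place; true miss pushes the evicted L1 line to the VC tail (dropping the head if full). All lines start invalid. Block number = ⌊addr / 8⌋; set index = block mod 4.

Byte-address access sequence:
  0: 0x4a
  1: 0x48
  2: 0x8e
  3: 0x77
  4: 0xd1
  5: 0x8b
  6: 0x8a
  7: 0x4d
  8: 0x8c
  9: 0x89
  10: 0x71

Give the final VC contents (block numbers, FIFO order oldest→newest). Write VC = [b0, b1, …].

#0 0x4a→b9/s1 MISS; vc=[]
#1 0x48→b9/s1 L1-HIT; vc=[]
#2 0x8e→b17/s1 MISS; vc=[9]
#3 0x77→b14/s2 MISS; vc=[9]
#4 0xd1→b26/s2 MISS; vc=[9,14]
#5 0x8b→b17/s1 L1-HIT; vc=[9,14]
#6 0x8a→b17/s1 L1-HIT; vc=[9,14]
#7 0x4d→b9/s1 VC-HIT; vc=[17,14]
#8 0x8c→b17/s1 VC-HIT; vc=[9,14]
#9 0x89→b17/s1 L1-HIT; vc=[9,14]
#10 0x71→b14/s2 VC-HIT; vc=[9,26]

VC = [9, 26]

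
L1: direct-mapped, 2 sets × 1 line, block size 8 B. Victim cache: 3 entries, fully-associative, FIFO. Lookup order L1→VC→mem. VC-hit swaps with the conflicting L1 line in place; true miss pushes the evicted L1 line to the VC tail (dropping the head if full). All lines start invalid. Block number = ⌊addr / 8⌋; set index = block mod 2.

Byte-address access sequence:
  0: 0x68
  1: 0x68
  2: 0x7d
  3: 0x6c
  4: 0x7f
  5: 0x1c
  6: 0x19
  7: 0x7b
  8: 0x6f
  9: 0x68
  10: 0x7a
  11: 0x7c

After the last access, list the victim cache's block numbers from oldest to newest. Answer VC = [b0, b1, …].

VC = [13, 3]

#0 0x68→b13/s1 MISS; vc=[]
#1 0x68→b13/s1 L1-HIT; vc=[]
#2 0x7d→b15/s1 MISS; vc=[13]
#3 0x6c→b13/s1 VC-HIT; vc=[15]
#4 0x7f→b15/s1 VC-HIT; vc=[13]
#5 0x1c→b3/s1 MISS; vc=[13,15]
#6 0x19→b3/s1 L1-HIT; vc=[13,15]
#7 0x7b→b15/s1 VC-HIT; vc=[13,3]
#8 0x6f→b13/s1 VC-HIT; vc=[15,3]
#9 0x68→b13/s1 L1-HIT; vc=[15,3]
#10 0x7a→b15/s1 VC-HIT; vc=[13,3]
#11 0x7c→b15/s1 L1-HIT; vc=[13,3]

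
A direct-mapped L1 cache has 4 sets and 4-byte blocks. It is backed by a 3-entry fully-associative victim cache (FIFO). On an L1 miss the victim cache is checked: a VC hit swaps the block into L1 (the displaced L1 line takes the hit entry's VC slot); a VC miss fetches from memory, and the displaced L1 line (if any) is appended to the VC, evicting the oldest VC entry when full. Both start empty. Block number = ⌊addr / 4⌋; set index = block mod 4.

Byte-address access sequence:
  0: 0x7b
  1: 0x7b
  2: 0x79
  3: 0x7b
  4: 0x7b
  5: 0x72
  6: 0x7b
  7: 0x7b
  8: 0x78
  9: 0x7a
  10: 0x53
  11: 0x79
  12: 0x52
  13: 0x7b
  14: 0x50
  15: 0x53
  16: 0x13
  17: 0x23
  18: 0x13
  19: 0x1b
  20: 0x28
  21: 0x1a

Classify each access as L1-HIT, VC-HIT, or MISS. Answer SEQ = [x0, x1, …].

SEQ = [MISS, L1-HIT, L1-HIT, L1-HIT, L1-HIT, MISS, L1-HIT, L1-HIT, L1-HIT, L1-HIT, MISS, L1-HIT, L1-HIT, L1-HIT, L1-HIT, L1-HIT, MISS, MISS, VC-HIT, MISS, MISS, VC-HIT]

  [0] addr=0x7b blk=30 s=2: MISS | VC []
  [1] addr=0x7b blk=30 s=2: L1-HIT | VC []
  [2] addr=0x79 blk=30 s=2: L1-HIT | VC []
  [3] addr=0x7b blk=30 s=2: L1-HIT | VC []
  [4] addr=0x7b blk=30 s=2: L1-HIT | VC []
  [5] addr=0x72 blk=28 s=0: MISS | VC []
  [6] addr=0x7b blk=30 s=2: L1-HIT | VC []
  [7] addr=0x7b blk=30 s=2: L1-HIT | VC []
  [8] addr=0x78 blk=30 s=2: L1-HIT | VC []
  [9] addr=0x7a blk=30 s=2: L1-HIT | VC []
  [10] addr=0x53 blk=20 s=0: MISS | VC [28]
  [11] addr=0x79 blk=30 s=2: L1-HIT | VC [28]
  [12] addr=0x52 blk=20 s=0: L1-HIT | VC [28]
  [13] addr=0x7b blk=30 s=2: L1-HIT | VC [28]
  [14] addr=0x50 blk=20 s=0: L1-HIT | VC [28]
  [15] addr=0x53 blk=20 s=0: L1-HIT | VC [28]
  [16] addr=0x13 blk=4 s=0: MISS | VC [28, 20]
  [17] addr=0x23 blk=8 s=0: MISS | VC [28, 20, 4]
  [18] addr=0x13 blk=4 s=0: VC-HIT | VC [28, 20, 8]
  [19] addr=0x1b blk=6 s=2: MISS | VC [20, 8, 30]
  [20] addr=0x28 blk=10 s=2: MISS | VC [8, 30, 6]
  [21] addr=0x1a blk=6 s=2: VC-HIT | VC [8, 30, 10]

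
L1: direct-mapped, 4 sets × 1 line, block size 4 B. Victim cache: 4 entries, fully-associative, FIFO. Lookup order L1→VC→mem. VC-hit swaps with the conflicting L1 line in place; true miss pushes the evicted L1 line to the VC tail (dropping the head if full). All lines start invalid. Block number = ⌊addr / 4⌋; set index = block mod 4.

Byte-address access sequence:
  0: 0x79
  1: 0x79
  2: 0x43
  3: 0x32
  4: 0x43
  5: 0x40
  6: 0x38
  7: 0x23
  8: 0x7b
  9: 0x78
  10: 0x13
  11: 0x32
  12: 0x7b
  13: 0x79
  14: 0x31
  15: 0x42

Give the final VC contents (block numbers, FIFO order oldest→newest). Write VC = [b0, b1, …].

  [0] addr=0x79 blk=30 s=2: MISS | VC []
  [1] addr=0x79 blk=30 s=2: L1-HIT | VC []
  [2] addr=0x43 blk=16 s=0: MISS | VC []
  [3] addr=0x32 blk=12 s=0: MISS | VC [16]
  [4] addr=0x43 blk=16 s=0: VC-HIT | VC [12]
  [5] addr=0x40 blk=16 s=0: L1-HIT | VC [12]
  [6] addr=0x38 blk=14 s=2: MISS | VC [12, 30]
  [7] addr=0x23 blk=8 s=0: MISS | VC [12, 30, 16]
  [8] addr=0x7b blk=30 s=2: VC-HIT | VC [12, 14, 16]
  [9] addr=0x78 blk=30 s=2: L1-HIT | VC [12, 14, 16]
  [10] addr=0x13 blk=4 s=0: MISS | VC [12, 14, 16, 8]
  [11] addr=0x32 blk=12 s=0: VC-HIT | VC [4, 14, 16, 8]
  [12] addr=0x7b blk=30 s=2: L1-HIT | VC [4, 14, 16, 8]
  [13] addr=0x79 blk=30 s=2: L1-HIT | VC [4, 14, 16, 8]
  [14] addr=0x31 blk=12 s=0: L1-HIT | VC [4, 14, 16, 8]
  [15] addr=0x42 blk=16 s=0: VC-HIT | VC [4, 14, 12, 8]

VC = [4, 14, 12, 8]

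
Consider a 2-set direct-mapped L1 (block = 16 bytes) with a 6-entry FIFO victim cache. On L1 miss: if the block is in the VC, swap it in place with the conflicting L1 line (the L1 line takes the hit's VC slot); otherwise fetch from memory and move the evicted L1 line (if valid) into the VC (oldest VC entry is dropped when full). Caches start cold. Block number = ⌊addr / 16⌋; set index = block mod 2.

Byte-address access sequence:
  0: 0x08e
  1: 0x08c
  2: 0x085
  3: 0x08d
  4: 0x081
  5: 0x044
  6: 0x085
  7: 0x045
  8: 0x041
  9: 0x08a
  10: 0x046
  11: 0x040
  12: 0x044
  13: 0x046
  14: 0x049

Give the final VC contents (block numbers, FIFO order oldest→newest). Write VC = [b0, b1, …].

0: 0x8e (blk 8, set 0) → MISS  vc=[]
1: 0x8c (blk 8, set 0) → L1-HIT  vc=[]
2: 0x85 (blk 8, set 0) → L1-HIT  vc=[]
3: 0x8d (blk 8, set 0) → L1-HIT  vc=[]
4: 0x81 (blk 8, set 0) → L1-HIT  vc=[]
5: 0x44 (blk 4, set 0) → MISS  vc=[8]
6: 0x85 (blk 8, set 0) → VC-HIT  vc=[4]
7: 0x45 (blk 4, set 0) → VC-HIT  vc=[8]
8: 0x41 (blk 4, set 0) → L1-HIT  vc=[8]
9: 0x8a (blk 8, set 0) → VC-HIT  vc=[4]
10: 0x46 (blk 4, set 0) → VC-HIT  vc=[8]
11: 0x40 (blk 4, set 0) → L1-HIT  vc=[8]
12: 0x44 (blk 4, set 0) → L1-HIT  vc=[8]
13: 0x46 (blk 4, set 0) → L1-HIT  vc=[8]
14: 0x49 (blk 4, set 0) → L1-HIT  vc=[8]

VC = [8]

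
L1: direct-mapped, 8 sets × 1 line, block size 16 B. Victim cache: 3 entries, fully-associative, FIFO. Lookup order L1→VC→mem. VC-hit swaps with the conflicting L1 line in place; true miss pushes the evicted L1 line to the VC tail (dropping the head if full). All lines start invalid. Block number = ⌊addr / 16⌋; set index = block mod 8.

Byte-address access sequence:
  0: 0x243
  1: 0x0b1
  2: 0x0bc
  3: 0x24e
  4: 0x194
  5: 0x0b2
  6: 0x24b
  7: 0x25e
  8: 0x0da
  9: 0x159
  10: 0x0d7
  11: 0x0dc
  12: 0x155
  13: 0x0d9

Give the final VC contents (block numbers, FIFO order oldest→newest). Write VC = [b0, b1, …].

VC = [37, 21]

  [0] addr=0x243 blk=36 s=4: MISS | VC []
  [1] addr=0xb1 blk=11 s=3: MISS | VC []
  [2] addr=0xbc blk=11 s=3: L1-HIT | VC []
  [3] addr=0x24e blk=36 s=4: L1-HIT | VC []
  [4] addr=0x194 blk=25 s=1: MISS | VC []
  [5] addr=0xb2 blk=11 s=3: L1-HIT | VC []
  [6] addr=0x24b blk=36 s=4: L1-HIT | VC []
  [7] addr=0x25e blk=37 s=5: MISS | VC []
  [8] addr=0xda blk=13 s=5: MISS | VC [37]
  [9] addr=0x159 blk=21 s=5: MISS | VC [37, 13]
  [10] addr=0xd7 blk=13 s=5: VC-HIT | VC [37, 21]
  [11] addr=0xdc blk=13 s=5: L1-HIT | VC [37, 21]
  [12] addr=0x155 blk=21 s=5: VC-HIT | VC [37, 13]
  [13] addr=0xd9 blk=13 s=5: VC-HIT | VC [37, 21]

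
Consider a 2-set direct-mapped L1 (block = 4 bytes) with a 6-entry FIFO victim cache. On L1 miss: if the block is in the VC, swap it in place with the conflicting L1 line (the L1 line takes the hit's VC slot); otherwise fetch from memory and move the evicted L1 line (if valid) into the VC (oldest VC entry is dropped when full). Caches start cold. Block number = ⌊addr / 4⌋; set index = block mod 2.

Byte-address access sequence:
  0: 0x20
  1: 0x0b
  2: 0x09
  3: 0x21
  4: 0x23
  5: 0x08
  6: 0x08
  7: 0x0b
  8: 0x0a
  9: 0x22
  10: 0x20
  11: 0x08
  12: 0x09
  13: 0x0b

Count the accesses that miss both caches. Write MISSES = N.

MISSES = 2

0: 0x20 (blk 8, set 0) → MISS  vc=[]
1: 0xb (blk 2, set 0) → MISS  vc=[8]
2: 0x9 (blk 2, set 0) → L1-HIT  vc=[8]
3: 0x21 (blk 8, set 0) → VC-HIT  vc=[2]
4: 0x23 (blk 8, set 0) → L1-HIT  vc=[2]
5: 0x8 (blk 2, set 0) → VC-HIT  vc=[8]
6: 0x8 (blk 2, set 0) → L1-HIT  vc=[8]
7: 0xb (blk 2, set 0) → L1-HIT  vc=[8]
8: 0xa (blk 2, set 0) → L1-HIT  vc=[8]
9: 0x22 (blk 8, set 0) → VC-HIT  vc=[2]
10: 0x20 (blk 8, set 0) → L1-HIT  vc=[2]
11: 0x8 (blk 2, set 0) → VC-HIT  vc=[8]
12: 0x9 (blk 2, set 0) → L1-HIT  vc=[8]
13: 0xb (blk 2, set 0) → L1-HIT  vc=[8]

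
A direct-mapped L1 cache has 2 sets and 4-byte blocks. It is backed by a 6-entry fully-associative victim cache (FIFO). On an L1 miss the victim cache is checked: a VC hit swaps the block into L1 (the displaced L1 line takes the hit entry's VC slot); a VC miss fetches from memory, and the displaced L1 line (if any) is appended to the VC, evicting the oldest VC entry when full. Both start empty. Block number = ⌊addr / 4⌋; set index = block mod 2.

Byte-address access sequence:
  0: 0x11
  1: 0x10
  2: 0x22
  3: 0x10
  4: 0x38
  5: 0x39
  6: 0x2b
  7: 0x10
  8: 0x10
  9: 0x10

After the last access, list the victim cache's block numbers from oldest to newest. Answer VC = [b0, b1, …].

0: 0x11 (blk 4, set 0) → MISS  vc=[]
1: 0x10 (blk 4, set 0) → L1-HIT  vc=[]
2: 0x22 (blk 8, set 0) → MISS  vc=[4]
3: 0x10 (blk 4, set 0) → VC-HIT  vc=[8]
4: 0x38 (blk 14, set 0) → MISS  vc=[8, 4]
5: 0x39 (blk 14, set 0) → L1-HIT  vc=[8, 4]
6: 0x2b (blk 10, set 0) → MISS  vc=[8, 4, 14]
7: 0x10 (blk 4, set 0) → VC-HIT  vc=[8, 10, 14]
8: 0x10 (blk 4, set 0) → L1-HIT  vc=[8, 10, 14]
9: 0x10 (blk 4, set 0) → L1-HIT  vc=[8, 10, 14]

VC = [8, 10, 14]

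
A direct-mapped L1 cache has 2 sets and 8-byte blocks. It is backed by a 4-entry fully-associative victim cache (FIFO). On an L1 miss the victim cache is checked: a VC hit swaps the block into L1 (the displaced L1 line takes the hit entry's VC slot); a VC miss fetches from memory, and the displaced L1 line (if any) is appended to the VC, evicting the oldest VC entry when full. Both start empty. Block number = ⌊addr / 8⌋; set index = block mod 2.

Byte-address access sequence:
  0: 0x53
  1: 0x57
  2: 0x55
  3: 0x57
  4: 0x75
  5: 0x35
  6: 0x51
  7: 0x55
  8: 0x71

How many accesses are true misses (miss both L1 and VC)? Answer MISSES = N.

#0 0x53→b10/s0 MISS; vc=[]
#1 0x57→b10/s0 L1-HIT; vc=[]
#2 0x55→b10/s0 L1-HIT; vc=[]
#3 0x57→b10/s0 L1-HIT; vc=[]
#4 0x75→b14/s0 MISS; vc=[10]
#5 0x35→b6/s0 MISS; vc=[10,14]
#6 0x51→b10/s0 VC-HIT; vc=[6,14]
#7 0x55→b10/s0 L1-HIT; vc=[6,14]
#8 0x71→b14/s0 VC-HIT; vc=[6,10]

MISSES = 3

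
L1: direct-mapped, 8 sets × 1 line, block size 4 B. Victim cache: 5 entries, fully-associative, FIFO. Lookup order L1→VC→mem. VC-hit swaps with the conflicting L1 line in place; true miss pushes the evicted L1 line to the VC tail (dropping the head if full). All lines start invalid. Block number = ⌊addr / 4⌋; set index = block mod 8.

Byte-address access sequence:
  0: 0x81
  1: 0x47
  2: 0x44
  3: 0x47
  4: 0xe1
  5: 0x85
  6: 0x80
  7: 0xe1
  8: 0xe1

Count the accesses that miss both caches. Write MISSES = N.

#0 0x81→b32/s0 MISS; vc=[]
#1 0x47→b17/s1 MISS; vc=[]
#2 0x44→b17/s1 L1-HIT; vc=[]
#3 0x47→b17/s1 L1-HIT; vc=[]
#4 0xe1→b56/s0 MISS; vc=[32]
#5 0x85→b33/s1 MISS; vc=[32,17]
#6 0x80→b32/s0 VC-HIT; vc=[56,17]
#7 0xe1→b56/s0 VC-HIT; vc=[32,17]
#8 0xe1→b56/s0 L1-HIT; vc=[32,17]

MISSES = 4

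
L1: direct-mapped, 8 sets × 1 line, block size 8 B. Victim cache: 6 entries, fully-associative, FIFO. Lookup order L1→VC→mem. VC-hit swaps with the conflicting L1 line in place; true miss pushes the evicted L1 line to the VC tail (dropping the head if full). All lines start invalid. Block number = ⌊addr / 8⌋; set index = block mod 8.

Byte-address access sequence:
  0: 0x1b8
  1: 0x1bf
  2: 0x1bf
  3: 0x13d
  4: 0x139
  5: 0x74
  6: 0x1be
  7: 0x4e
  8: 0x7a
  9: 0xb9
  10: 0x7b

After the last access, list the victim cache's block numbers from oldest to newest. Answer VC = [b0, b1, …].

  [0] addr=0x1b8 blk=55 s=7: MISS | VC []
  [1] addr=0x1bf blk=55 s=7: L1-HIT | VC []
  [2] addr=0x1bf blk=55 s=7: L1-HIT | VC []
  [3] addr=0x13d blk=39 s=7: MISS | VC [55]
  [4] addr=0x139 blk=39 s=7: L1-HIT | VC [55]
  [5] addr=0x74 blk=14 s=6: MISS | VC [55]
  [6] addr=0x1be blk=55 s=7: VC-HIT | VC [39]
  [7] addr=0x4e blk=9 s=1: MISS | VC [39]
  [8] addr=0x7a blk=15 s=7: MISS | VC [39, 55]
  [9] addr=0xb9 blk=23 s=7: MISS | VC [39, 55, 15]
  [10] addr=0x7b blk=15 s=7: VC-HIT | VC [39, 55, 23]

VC = [39, 55, 23]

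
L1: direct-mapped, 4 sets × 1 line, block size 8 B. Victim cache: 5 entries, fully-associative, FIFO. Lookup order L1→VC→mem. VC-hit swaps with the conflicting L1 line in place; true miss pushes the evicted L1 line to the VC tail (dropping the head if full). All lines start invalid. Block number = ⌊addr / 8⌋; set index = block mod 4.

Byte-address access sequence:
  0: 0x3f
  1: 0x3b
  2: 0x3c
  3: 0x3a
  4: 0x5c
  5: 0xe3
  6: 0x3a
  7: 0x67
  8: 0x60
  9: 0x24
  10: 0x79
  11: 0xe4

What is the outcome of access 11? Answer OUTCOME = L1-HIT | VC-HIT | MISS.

  [0] addr=0x3f blk=7 s=3: MISS | VC []
  [1] addr=0x3b blk=7 s=3: L1-HIT | VC []
  [2] addr=0x3c blk=7 s=3: L1-HIT | VC []
  [3] addr=0x3a blk=7 s=3: L1-HIT | VC []
  [4] addr=0x5c blk=11 s=3: MISS | VC [7]
  [5] addr=0xe3 blk=28 s=0: MISS | VC [7]
  [6] addr=0x3a blk=7 s=3: VC-HIT | VC [11]
  [7] addr=0x67 blk=12 s=0: MISS | VC [11, 28]
  [8] addr=0x60 blk=12 s=0: L1-HIT | VC [11, 28]
  [9] addr=0x24 blk=4 s=0: MISS | VC [11, 28, 12]
  [10] addr=0x79 blk=15 s=3: MISS | VC [11, 28, 12, 7]
  [11] addr=0xe4 blk=28 s=0: VC-HIT | VC [11, 4, 12, 7]

OUTCOME = VC-HIT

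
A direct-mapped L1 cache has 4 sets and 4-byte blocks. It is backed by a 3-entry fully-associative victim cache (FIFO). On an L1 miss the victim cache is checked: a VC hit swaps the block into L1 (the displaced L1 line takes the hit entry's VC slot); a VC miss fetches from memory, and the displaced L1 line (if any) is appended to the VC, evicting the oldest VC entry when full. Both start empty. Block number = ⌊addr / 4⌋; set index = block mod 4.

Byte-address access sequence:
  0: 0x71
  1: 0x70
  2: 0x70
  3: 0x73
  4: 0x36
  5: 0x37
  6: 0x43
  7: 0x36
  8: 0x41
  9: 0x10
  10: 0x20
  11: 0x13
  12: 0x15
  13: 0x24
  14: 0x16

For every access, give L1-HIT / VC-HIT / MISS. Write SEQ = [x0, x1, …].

#0 0x71→b28/s0 MISS; vc=[]
#1 0x70→b28/s0 L1-HIT; vc=[]
#2 0x70→b28/s0 L1-HIT; vc=[]
#3 0x73→b28/s0 L1-HIT; vc=[]
#4 0x36→b13/s1 MISS; vc=[]
#5 0x37→b13/s1 L1-HIT; vc=[]
#6 0x43→b16/s0 MISS; vc=[28]
#7 0x36→b13/s1 L1-HIT; vc=[28]
#8 0x41→b16/s0 L1-HIT; vc=[28]
#9 0x10→b4/s0 MISS; vc=[28,16]
#10 0x20→b8/s0 MISS; vc=[28,16,4]
#11 0x13→b4/s0 VC-HIT; vc=[28,16,8]
#12 0x15→b5/s1 MISS; vc=[16,8,13]
#13 0x24→b9/s1 MISS; vc=[8,13,5]
#14 0x16→b5/s1 VC-HIT; vc=[8,13,9]

SEQ = [MISS, L1-HIT, L1-HIT, L1-HIT, MISS, L1-HIT, MISS, L1-HIT, L1-HIT, MISS, MISS, VC-HIT, MISS, MISS, VC-HIT]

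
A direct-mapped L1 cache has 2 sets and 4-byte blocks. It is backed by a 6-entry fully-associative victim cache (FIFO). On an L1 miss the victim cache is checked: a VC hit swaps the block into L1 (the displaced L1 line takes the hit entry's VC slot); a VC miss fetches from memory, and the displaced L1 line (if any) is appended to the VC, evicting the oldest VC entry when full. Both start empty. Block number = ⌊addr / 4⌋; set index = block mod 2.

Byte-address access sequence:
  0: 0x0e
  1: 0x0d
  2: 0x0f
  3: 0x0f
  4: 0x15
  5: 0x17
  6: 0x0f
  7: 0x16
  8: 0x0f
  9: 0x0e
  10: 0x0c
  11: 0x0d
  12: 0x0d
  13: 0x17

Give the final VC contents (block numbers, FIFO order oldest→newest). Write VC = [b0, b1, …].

0: 0xe (blk 3, set 1) → MISS  vc=[]
1: 0xd (blk 3, set 1) → L1-HIT  vc=[]
2: 0xf (blk 3, set 1) → L1-HIT  vc=[]
3: 0xf (blk 3, set 1) → L1-HIT  vc=[]
4: 0x15 (blk 5, set 1) → MISS  vc=[3]
5: 0x17 (blk 5, set 1) → L1-HIT  vc=[3]
6: 0xf (blk 3, set 1) → VC-HIT  vc=[5]
7: 0x16 (blk 5, set 1) → VC-HIT  vc=[3]
8: 0xf (blk 3, set 1) → VC-HIT  vc=[5]
9: 0xe (blk 3, set 1) → L1-HIT  vc=[5]
10: 0xc (blk 3, set 1) → L1-HIT  vc=[5]
11: 0xd (blk 3, set 1) → L1-HIT  vc=[5]
12: 0xd (blk 3, set 1) → L1-HIT  vc=[5]
13: 0x17 (blk 5, set 1) → VC-HIT  vc=[3]

VC = [3]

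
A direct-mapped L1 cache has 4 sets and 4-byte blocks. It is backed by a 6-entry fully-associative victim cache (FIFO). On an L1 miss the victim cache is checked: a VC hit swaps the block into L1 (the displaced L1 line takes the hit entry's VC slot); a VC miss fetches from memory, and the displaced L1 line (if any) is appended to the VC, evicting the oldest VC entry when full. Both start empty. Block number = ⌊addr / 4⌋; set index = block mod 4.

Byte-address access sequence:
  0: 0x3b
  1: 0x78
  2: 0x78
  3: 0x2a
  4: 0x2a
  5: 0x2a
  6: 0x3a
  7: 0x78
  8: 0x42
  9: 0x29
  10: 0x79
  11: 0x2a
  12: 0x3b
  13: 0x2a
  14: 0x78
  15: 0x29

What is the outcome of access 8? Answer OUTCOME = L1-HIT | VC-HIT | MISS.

OUTCOME = MISS

  [0] addr=0x3b blk=14 s=2: MISS | VC []
  [1] addr=0x78 blk=30 s=2: MISS | VC [14]
  [2] addr=0x78 blk=30 s=2: L1-HIT | VC [14]
  [3] addr=0x2a blk=10 s=2: MISS | VC [14, 30]
  [4] addr=0x2a blk=10 s=2: L1-HIT | VC [14, 30]
  [5] addr=0x2a blk=10 s=2: L1-HIT | VC [14, 30]
  [6] addr=0x3a blk=14 s=2: VC-HIT | VC [10, 30]
  [7] addr=0x78 blk=30 s=2: VC-HIT | VC [10, 14]
  [8] addr=0x42 blk=16 s=0: MISS | VC [10, 14]
  [9] addr=0x29 blk=10 s=2: VC-HIT | VC [30, 14]
  [10] addr=0x79 blk=30 s=2: VC-HIT | VC [10, 14]
  [11] addr=0x2a blk=10 s=2: VC-HIT | VC [30, 14]
  [12] addr=0x3b blk=14 s=2: VC-HIT | VC [30, 10]
  [13] addr=0x2a blk=10 s=2: VC-HIT | VC [30, 14]
  [14] addr=0x78 blk=30 s=2: VC-HIT | VC [10, 14]
  [15] addr=0x29 blk=10 s=2: VC-HIT | VC [30, 14]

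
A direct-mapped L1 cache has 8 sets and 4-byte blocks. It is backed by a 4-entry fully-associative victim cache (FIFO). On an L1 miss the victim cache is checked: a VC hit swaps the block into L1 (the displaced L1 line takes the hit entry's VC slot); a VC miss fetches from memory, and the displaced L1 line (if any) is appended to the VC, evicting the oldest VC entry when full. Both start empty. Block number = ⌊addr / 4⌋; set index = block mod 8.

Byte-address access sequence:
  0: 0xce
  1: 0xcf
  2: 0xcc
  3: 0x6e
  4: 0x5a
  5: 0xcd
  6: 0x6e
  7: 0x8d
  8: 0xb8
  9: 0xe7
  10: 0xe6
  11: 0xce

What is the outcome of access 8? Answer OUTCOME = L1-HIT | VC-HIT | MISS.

#0 0xce→b51/s3 MISS; vc=[]
#1 0xcf→b51/s3 L1-HIT; vc=[]
#2 0xcc→b51/s3 L1-HIT; vc=[]
#3 0x6e→b27/s3 MISS; vc=[51]
#4 0x5a→b22/s6 MISS; vc=[51]
#5 0xcd→b51/s3 VC-HIT; vc=[27]
#6 0x6e→b27/s3 VC-HIT; vc=[51]
#7 0x8d→b35/s3 MISS; vc=[51,27]
#8 0xb8→b46/s6 MISS; vc=[51,27,22]
#9 0xe7→b57/s1 MISS; vc=[51,27,22]
#10 0xe6→b57/s1 L1-HIT; vc=[51,27,22]
#11 0xce→b51/s3 VC-HIT; vc=[35,27,22]

OUTCOME = MISS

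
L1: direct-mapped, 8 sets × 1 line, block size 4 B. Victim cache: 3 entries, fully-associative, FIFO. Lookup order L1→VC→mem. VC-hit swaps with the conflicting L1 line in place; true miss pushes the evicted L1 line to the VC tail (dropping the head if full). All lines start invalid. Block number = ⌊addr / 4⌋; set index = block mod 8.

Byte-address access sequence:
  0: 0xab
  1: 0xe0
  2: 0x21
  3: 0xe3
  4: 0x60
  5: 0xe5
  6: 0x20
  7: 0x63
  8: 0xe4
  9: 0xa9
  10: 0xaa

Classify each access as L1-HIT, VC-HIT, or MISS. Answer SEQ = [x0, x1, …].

SEQ = [MISS, MISS, MISS, VC-HIT, MISS, MISS, VC-HIT, VC-HIT, L1-HIT, L1-HIT, L1-HIT]

#0 0xab→b42/s2 MISS; vc=[]
#1 0xe0→b56/s0 MISS; vc=[]
#2 0x21→b8/s0 MISS; vc=[56]
#3 0xe3→b56/s0 VC-HIT; vc=[8]
#4 0x60→b24/s0 MISS; vc=[8,56]
#5 0xe5→b57/s1 MISS; vc=[8,56]
#6 0x20→b8/s0 VC-HIT; vc=[24,56]
#7 0x63→b24/s0 VC-HIT; vc=[8,56]
#8 0xe4→b57/s1 L1-HIT; vc=[8,56]
#9 0xa9→b42/s2 L1-HIT; vc=[8,56]
#10 0xaa→b42/s2 L1-HIT; vc=[8,56]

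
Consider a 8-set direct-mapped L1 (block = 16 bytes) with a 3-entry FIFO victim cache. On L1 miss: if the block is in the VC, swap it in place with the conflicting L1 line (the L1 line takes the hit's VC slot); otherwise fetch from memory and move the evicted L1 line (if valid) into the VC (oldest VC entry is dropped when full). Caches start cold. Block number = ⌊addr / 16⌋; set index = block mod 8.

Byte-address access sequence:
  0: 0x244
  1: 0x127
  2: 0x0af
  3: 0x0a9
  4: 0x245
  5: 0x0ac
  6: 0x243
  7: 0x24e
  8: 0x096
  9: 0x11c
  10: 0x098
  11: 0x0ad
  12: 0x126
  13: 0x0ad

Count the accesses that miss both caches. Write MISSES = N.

  [0] addr=0x244 blk=36 s=4: MISS | VC []
  [1] addr=0x127 blk=18 s=2: MISS | VC []
  [2] addr=0xaf blk=10 s=2: MISS | VC [18]
  [3] addr=0xa9 blk=10 s=2: L1-HIT | VC [18]
  [4] addr=0x245 blk=36 s=4: L1-HIT | VC [18]
  [5] addr=0xac blk=10 s=2: L1-HIT | VC [18]
  [6] addr=0x243 blk=36 s=4: L1-HIT | VC [18]
  [7] addr=0x24e blk=36 s=4: L1-HIT | VC [18]
  [8] addr=0x96 blk=9 s=1: MISS | VC [18]
  [9] addr=0x11c blk=17 s=1: MISS | VC [18, 9]
  [10] addr=0x98 blk=9 s=1: VC-HIT | VC [18, 17]
  [11] addr=0xad blk=10 s=2: L1-HIT | VC [18, 17]
  [12] addr=0x126 blk=18 s=2: VC-HIT | VC [10, 17]
  [13] addr=0xad blk=10 s=2: VC-HIT | VC [18, 17]

MISSES = 5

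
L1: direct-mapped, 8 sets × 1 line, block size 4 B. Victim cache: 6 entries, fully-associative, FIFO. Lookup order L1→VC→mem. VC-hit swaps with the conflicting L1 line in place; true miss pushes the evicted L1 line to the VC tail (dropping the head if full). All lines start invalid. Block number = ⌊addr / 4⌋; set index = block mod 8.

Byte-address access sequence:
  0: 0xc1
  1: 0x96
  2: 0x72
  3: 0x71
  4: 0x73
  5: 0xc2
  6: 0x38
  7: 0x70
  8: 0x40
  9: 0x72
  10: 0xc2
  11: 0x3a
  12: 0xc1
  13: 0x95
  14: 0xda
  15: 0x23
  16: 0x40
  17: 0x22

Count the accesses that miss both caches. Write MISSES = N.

MISSES = 7

#0 0xc1→b48/s0 MISS; vc=[]
#1 0x96→b37/s5 MISS; vc=[]
#2 0x72→b28/s4 MISS; vc=[]
#3 0x71→b28/s4 L1-HIT; vc=[]
#4 0x73→b28/s4 L1-HIT; vc=[]
#5 0xc2→b48/s0 L1-HIT; vc=[]
#6 0x38→b14/s6 MISS; vc=[]
#7 0x70→b28/s4 L1-HIT; vc=[]
#8 0x40→b16/s0 MISS; vc=[48]
#9 0x72→b28/s4 L1-HIT; vc=[48]
#10 0xc2→b48/s0 VC-HIT; vc=[16]
#11 0x3a→b14/s6 L1-HIT; vc=[16]
#12 0xc1→b48/s0 L1-HIT; vc=[16]
#13 0x95→b37/s5 L1-HIT; vc=[16]
#14 0xda→b54/s6 MISS; vc=[16,14]
#15 0x23→b8/s0 MISS; vc=[16,14,48]
#16 0x40→b16/s0 VC-HIT; vc=[8,14,48]
#17 0x22→b8/s0 VC-HIT; vc=[16,14,48]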